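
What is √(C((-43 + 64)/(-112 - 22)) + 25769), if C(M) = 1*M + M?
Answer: √115675634/67 ≈ 160.53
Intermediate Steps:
C(M) = 2*M (C(M) = M + M = 2*M)
√(C((-43 + 64)/(-112 - 22)) + 25769) = √(2*((-43 + 64)/(-112 - 22)) + 25769) = √(2*(21/(-134)) + 25769) = √(2*(21*(-1/134)) + 25769) = √(2*(-21/134) + 25769) = √(-21/67 + 25769) = √(1726502/67) = √115675634/67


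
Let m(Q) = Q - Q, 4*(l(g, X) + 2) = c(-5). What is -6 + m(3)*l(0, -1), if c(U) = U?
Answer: -6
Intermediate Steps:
l(g, X) = -13/4 (l(g, X) = -2 + (¼)*(-5) = -2 - 5/4 = -13/4)
m(Q) = 0
-6 + m(3)*l(0, -1) = -6 + 0*(-13/4) = -6 + 0 = -6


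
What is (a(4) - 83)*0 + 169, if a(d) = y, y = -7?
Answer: 169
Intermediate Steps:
a(d) = -7
(a(4) - 83)*0 + 169 = (-7 - 83)*0 + 169 = -90*0 + 169 = 0 + 169 = 169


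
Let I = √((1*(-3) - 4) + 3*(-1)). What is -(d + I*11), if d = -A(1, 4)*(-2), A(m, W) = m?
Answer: -2 - 11*I*√10 ≈ -2.0 - 34.785*I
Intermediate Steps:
I = I*√10 (I = √((-3 - 4) - 3) = √(-7 - 3) = √(-10) = I*√10 ≈ 3.1623*I)
d = 2 (d = -1*1*(-2) = -1*(-2) = 2)
-(d + I*11) = -(2 + (I*√10)*11) = -(2 + 11*I*√10) = -2 - 11*I*√10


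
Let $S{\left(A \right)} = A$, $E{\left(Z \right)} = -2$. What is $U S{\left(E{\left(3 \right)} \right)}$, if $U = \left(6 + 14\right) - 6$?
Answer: $-28$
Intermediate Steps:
$U = 14$ ($U = 20 - 6 = 14$)
$U S{\left(E{\left(3 \right)} \right)} = 14 \left(-2\right) = -28$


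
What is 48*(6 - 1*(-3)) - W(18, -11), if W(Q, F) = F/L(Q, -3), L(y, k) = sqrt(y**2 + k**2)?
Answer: 432 + 11*sqrt(37)/111 ≈ 432.60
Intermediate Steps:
L(y, k) = sqrt(k**2 + y**2)
W(Q, F) = F/sqrt(9 + Q**2) (W(Q, F) = F/(sqrt((-3)**2 + Q**2)) = F/(sqrt(9 + Q**2)) = F/sqrt(9 + Q**2))
48*(6 - 1*(-3)) - W(18, -11) = 48*(6 - 1*(-3)) - (-11)/sqrt(9 + 18**2) = 48*(6 + 3) - (-11)/sqrt(9 + 324) = 48*9 - (-11)/sqrt(333) = 432 - (-11)*sqrt(37)/111 = 432 + 11*sqrt(37)/111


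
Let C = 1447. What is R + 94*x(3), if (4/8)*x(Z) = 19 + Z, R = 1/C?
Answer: 5984793/1447 ≈ 4136.0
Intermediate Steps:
R = 1/1447 ≈ 0.00069109
x(Z) = 38 + 2*Z (x(Z) = 2*(19 + Z) = 38 + 2*Z)
R + 94*x(3) = 1/1447 + 94*(38 + 2*3) = 1/1447 + 94*(38 + 6) = 1/1447 + 94*44 = 1/1447 + 4136 = 5984793/1447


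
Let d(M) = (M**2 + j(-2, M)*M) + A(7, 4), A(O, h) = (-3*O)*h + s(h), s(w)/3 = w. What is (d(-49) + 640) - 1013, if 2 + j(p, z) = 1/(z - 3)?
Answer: 106857/52 ≈ 2054.9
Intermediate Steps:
j(p, z) = -2 + 1/(-3 + z) (j(p, z) = -2 + 1/(z - 3) = -2 + 1/(-3 + z))
s(w) = 3*w
A(O, h) = 3*h - 3*O*h (A(O, h) = (-3*O)*h + 3*h = -3*O*h + 3*h = 3*h - 3*O*h)
d(M) = -72 + M**2 + M*(7 - 2*M)/(-3 + M) (d(M) = (M**2 + ((7 - 2*M)/(-3 + M))*M) + 3*4*(1 - 1*7) = (M**2 + M*(7 - 2*M)/(-3 + M)) + 3*4*(1 - 7) = (M**2 + M*(7 - 2*M)/(-3 + M)) + 3*4*(-6) = (M**2 + M*(7 - 2*M)/(-3 + M)) - 72 = -72 + M**2 + M*(7 - 2*M)/(-3 + M))
(d(-49) + 640) - 1013 = ((216 + (-49)**3 - 65*(-49) - 5*(-49)**2)/(-3 - 49) + 640) - 1013 = ((216 - 117649 + 3185 - 5*2401)/(-52) + 640) - 1013 = (-(216 - 117649 + 3185 - 12005)/52 + 640) - 1013 = (-1/52*(-126253) + 640) - 1013 = (126253/52 + 640) - 1013 = 159533/52 - 1013 = 106857/52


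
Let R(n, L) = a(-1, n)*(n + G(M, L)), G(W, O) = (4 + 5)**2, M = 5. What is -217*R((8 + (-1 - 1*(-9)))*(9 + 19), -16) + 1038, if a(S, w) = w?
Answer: -51426226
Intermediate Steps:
G(W, O) = 81 (G(W, O) = 9**2 = 81)
R(n, L) = n*(81 + n) (R(n, L) = n*(n + 81) = n*(81 + n))
-217*R((8 + (-1 - 1*(-9)))*(9 + 19), -16) + 1038 = -217*(8 + (-1 - 1*(-9)))*(9 + 19)*(81 + (8 + (-1 - 1*(-9)))*(9 + 19)) + 1038 = -217*(8 + (-1 + 9))*28*(81 + (8 + (-1 + 9))*28) + 1038 = -217*(8 + 8)*28*(81 + (8 + 8)*28) + 1038 = -217*16*28*(81 + 16*28) + 1038 = -97216*(81 + 448) + 1038 = -97216*529 + 1038 = -217*236992 + 1038 = -51427264 + 1038 = -51426226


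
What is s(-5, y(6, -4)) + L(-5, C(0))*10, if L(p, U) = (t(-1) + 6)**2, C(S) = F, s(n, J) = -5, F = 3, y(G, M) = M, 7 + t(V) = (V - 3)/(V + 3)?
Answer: 85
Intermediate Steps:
t(V) = -7 + (-3 + V)/(3 + V) (t(V) = -7 + (V - 3)/(V + 3) = -7 + (-3 + V)/(3 + V))
C(S) = 3
L(p, U) = 9 (L(p, U) = (6*(-4 - 1*(-1))/(3 - 1) + 6)**2 = (6*(-4 + 1)/2 + 6)**2 = (6*(1/2)*(-3) + 6)**2 = (-9 + 6)**2 = (-3)**2 = 9)
s(-5, y(6, -4)) + L(-5, C(0))*10 = -5 + 9*10 = -5 + 90 = 85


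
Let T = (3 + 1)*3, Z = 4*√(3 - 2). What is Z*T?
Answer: 48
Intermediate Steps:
Z = 4 (Z = 4*√1 = 4*1 = 4)
T = 12 (T = 4*3 = 12)
Z*T = 4*12 = 48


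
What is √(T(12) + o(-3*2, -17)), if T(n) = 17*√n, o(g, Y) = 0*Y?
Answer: 3^(¼)*√34 ≈ 7.6740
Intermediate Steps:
o(g, Y) = 0
√(T(12) + o(-3*2, -17)) = √(17*√12 + 0) = √(17*(2*√3) + 0) = √(34*√3 + 0) = √(34*√3) = 3^(¼)*√34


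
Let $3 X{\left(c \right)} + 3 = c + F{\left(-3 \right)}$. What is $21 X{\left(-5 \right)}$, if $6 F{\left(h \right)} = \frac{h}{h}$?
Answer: $- \frac{329}{6} \approx -54.833$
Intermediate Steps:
$F{\left(h \right)} = \frac{1}{6}$ ($F{\left(h \right)} = \frac{h \frac{1}{h}}{6} = \frac{1}{6} \cdot 1 = \frac{1}{6}$)
$X{\left(c \right)} = - \frac{17}{18} + \frac{c}{3}$ ($X{\left(c \right)} = -1 + \frac{c + \frac{1}{6}}{3} = -1 + \frac{\frac{1}{6} + c}{3} = -1 + \left(\frac{1}{18} + \frac{c}{3}\right) = - \frac{17}{18} + \frac{c}{3}$)
$21 X{\left(-5 \right)} = 21 \left(- \frac{17}{18} + \frac{1}{3} \left(-5\right)\right) = 21 \left(- \frac{17}{18} - \frac{5}{3}\right) = 21 \left(- \frac{47}{18}\right) = - \frac{329}{6}$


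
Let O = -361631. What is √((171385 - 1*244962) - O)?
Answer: 3*√32006 ≈ 536.71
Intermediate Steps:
√((171385 - 1*244962) - O) = √((171385 - 1*244962) - 1*(-361631)) = √((171385 - 244962) + 361631) = √(-73577 + 361631) = √288054 = 3*√32006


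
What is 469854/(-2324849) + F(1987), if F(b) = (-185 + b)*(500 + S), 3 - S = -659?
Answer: 4868056647622/2324849 ≈ 2.0939e+6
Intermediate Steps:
S = 662 (S = 3 - 1*(-659) = 3 + 659 = 662)
F(b) = -214970 + 1162*b (F(b) = (-185 + b)*(500 + 662) = (-185 + b)*1162 = -214970 + 1162*b)
469854/(-2324849) + F(1987) = 469854/(-2324849) + (-214970 + 1162*1987) = 469854*(-1/2324849) + (-214970 + 2308894) = -469854/2324849 + 2093924 = 4868056647622/2324849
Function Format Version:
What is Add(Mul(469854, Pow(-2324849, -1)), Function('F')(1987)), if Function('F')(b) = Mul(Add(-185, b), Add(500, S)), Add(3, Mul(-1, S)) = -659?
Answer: Rational(4868056647622, 2324849) ≈ 2.0939e+6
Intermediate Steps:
S = 662 (S = Add(3, Mul(-1, -659)) = Add(3, 659) = 662)
Function('F')(b) = Add(-214970, Mul(1162, b)) (Function('F')(b) = Mul(Add(-185, b), Add(500, 662)) = Mul(Add(-185, b), 1162) = Add(-214970, Mul(1162, b)))
Add(Mul(469854, Pow(-2324849, -1)), Function('F')(1987)) = Add(Mul(469854, Pow(-2324849, -1)), Add(-214970, Mul(1162, 1987))) = Add(Mul(469854, Rational(-1, 2324849)), Add(-214970, 2308894)) = Add(Rational(-469854, 2324849), 2093924) = Rational(4868056647622, 2324849)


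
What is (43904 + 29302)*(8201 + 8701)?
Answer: 1237327812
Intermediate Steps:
(43904 + 29302)*(8201 + 8701) = 73206*16902 = 1237327812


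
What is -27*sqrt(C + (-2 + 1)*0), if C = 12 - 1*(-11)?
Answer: -27*sqrt(23) ≈ -129.49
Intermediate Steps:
C = 23 (C = 12 + 11 = 23)
-27*sqrt(C + (-2 + 1)*0) = -27*sqrt(23 + (-2 + 1)*0) = -27*sqrt(23 - 1*0) = -27*sqrt(23 + 0) = -27*sqrt(23)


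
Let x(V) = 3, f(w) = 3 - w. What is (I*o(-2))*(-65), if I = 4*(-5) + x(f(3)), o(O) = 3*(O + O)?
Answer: -13260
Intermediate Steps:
o(O) = 6*O (o(O) = 3*(2*O) = 6*O)
I = -17 (I = 4*(-5) + 3 = -20 + 3 = -17)
(I*o(-2))*(-65) = -102*(-2)*(-65) = -17*(-12)*(-65) = 204*(-65) = -13260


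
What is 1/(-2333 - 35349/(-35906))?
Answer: -35906/83733349 ≈ -0.00042881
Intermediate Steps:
1/(-2333 - 35349/(-35906)) = 1/(-2333 - 35349*(-1/35906)) = 1/(-2333 + 35349/35906) = 1/(-83733349/35906) = -35906/83733349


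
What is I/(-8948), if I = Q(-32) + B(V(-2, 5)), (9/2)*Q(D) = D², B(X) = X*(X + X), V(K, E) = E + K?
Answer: -1105/40266 ≈ -0.027443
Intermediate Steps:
B(X) = 2*X² (B(X) = X*(2*X) = 2*X²)
Q(D) = 2*D²/9
I = 2210/9 (I = (2/9)*(-32)² + 2*(5 - 2)² = (2/9)*1024 + 2*3² = 2048/9 + 2*9 = 2048/9 + 18 = 2210/9 ≈ 245.56)
I/(-8948) = (2210/9)/(-8948) = (2210/9)*(-1/8948) = -1105/40266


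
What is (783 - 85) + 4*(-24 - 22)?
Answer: 514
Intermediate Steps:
(783 - 85) + 4*(-24 - 22) = 698 + 4*(-46) = 698 - 184 = 514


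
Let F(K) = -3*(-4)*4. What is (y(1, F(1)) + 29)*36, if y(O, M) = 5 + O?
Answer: 1260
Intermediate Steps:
F(K) = 48 (F(K) = 12*4 = 48)
(y(1, F(1)) + 29)*36 = ((5 + 1) + 29)*36 = (6 + 29)*36 = 35*36 = 1260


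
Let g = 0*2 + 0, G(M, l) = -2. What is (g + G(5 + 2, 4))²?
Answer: 4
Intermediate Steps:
g = 0 (g = 0 + 0 = 0)
(g + G(5 + 2, 4))² = (0 - 2)² = (-2)² = 4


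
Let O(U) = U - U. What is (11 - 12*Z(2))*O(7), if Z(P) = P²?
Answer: 0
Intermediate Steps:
O(U) = 0
(11 - 12*Z(2))*O(7) = (11 - 12*2²)*0 = (11 - 12*4)*0 = (11 - 48)*0 = -37*0 = 0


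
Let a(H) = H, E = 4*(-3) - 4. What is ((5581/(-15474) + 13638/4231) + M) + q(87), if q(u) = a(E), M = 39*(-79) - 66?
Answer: -206895751321/65470494 ≈ -3160.1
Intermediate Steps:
E = -16 (E = -12 - 4 = -16)
M = -3147 (M = -3081 - 66 = -3147)
q(u) = -16
((5581/(-15474) + 13638/4231) + M) + q(87) = ((5581/(-15474) + 13638/4231) - 3147) - 16 = ((5581*(-1/15474) + 13638*(1/4231)) - 3147) - 16 = ((-5581/15474 + 13638/4231) - 3147) - 16 = (187421201/65470494 - 3147) - 16 = -205848223417/65470494 - 16 = -206895751321/65470494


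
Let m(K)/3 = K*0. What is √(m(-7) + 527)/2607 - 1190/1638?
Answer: -85/117 + √527/2607 ≈ -0.71769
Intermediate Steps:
m(K) = 0 (m(K) = 3*(K*0) = 3*0 = 0)
√(m(-7) + 527)/2607 - 1190/1638 = √(0 + 527)/2607 - 1190/1638 = √527*(1/2607) - 1190*1/1638 = √527/2607 - 85/117 = -85/117 + √527/2607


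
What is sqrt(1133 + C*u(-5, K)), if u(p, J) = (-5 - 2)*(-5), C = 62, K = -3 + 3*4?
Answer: 3*sqrt(367) ≈ 57.472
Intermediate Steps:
K = 9 (K = -3 + 12 = 9)
u(p, J) = 35 (u(p, J) = -7*(-5) = 35)
sqrt(1133 + C*u(-5, K)) = sqrt(1133 + 62*35) = sqrt(1133 + 2170) = sqrt(3303) = 3*sqrt(367)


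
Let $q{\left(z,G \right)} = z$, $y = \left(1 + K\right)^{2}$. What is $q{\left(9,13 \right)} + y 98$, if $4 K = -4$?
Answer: $9$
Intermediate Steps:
$K = -1$ ($K = \frac{1}{4} \left(-4\right) = -1$)
$y = 0$ ($y = \left(1 - 1\right)^{2} = 0^{2} = 0$)
$q{\left(9,13 \right)} + y 98 = 9 + 0 \cdot 98 = 9 + 0 = 9$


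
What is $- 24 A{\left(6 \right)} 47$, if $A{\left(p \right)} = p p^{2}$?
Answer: $-243648$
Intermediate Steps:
$A{\left(p \right)} = p^{3}$
$- 24 A{\left(6 \right)} 47 = - 24 \cdot 6^{3} \cdot 47 = \left(-24\right) 216 \cdot 47 = \left(-5184\right) 47 = -243648$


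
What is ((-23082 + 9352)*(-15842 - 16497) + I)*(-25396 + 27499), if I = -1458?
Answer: 933759364236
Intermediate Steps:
((-23082 + 9352)*(-15842 - 16497) + I)*(-25396 + 27499) = ((-23082 + 9352)*(-15842 - 16497) - 1458)*(-25396 + 27499) = (-13730*(-32339) - 1458)*2103 = (444014470 - 1458)*2103 = 444013012*2103 = 933759364236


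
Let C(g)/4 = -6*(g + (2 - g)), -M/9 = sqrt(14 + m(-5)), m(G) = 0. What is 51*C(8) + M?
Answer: -2448 - 9*sqrt(14) ≈ -2481.7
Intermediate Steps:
M = -9*sqrt(14) (M = -9*sqrt(14 + 0) = -9*sqrt(14) ≈ -33.675)
C(g) = -48 (C(g) = 4*(-6*(g + (2 - g))) = 4*(-6*2) = 4*(-12) = -48)
51*C(8) + M = 51*(-48) - 9*sqrt(14) = -2448 - 9*sqrt(14)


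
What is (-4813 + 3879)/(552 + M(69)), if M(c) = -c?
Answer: -934/483 ≈ -1.9337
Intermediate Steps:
(-4813 + 3879)/(552 + M(69)) = (-4813 + 3879)/(552 - 1*69) = -934/(552 - 69) = -934/483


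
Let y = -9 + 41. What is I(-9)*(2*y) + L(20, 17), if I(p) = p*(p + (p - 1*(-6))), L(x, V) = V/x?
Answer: 138257/20 ≈ 6912.9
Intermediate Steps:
I(p) = p*(6 + 2*p) (I(p) = p*(p + (p + 6)) = p*(p + (6 + p)) = p*(6 + 2*p))
y = 32
I(-9)*(2*y) + L(20, 17) = (2*(-9)*(3 - 9))*(2*32) + 17/20 = (2*(-9)*(-6))*64 + 17*(1/20) = 108*64 + 17/20 = 6912 + 17/20 = 138257/20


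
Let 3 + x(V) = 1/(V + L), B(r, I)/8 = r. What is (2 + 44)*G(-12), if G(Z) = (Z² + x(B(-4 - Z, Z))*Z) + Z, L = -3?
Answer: 470856/61 ≈ 7719.0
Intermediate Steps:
B(r, I) = 8*r
x(V) = -3 + 1/(-3 + V) (x(V) = -3 + 1/(V - 3) = -3 + 1/(-3 + V))
G(Z) = Z + Z² + Z*(106 + 24*Z)/(-35 - 8*Z) (G(Z) = (Z² + ((10 - 24*(-4 - Z))/(-3 + 8*(-4 - Z)))*Z) + Z = (Z² + ((10 - 3*(-32 - 8*Z))/(-3 + (-32 - 8*Z)))*Z) + Z = (Z² + ((10 + (96 + 24*Z))/(-35 - 8*Z))*Z) + Z = (Z² + ((106 + 24*Z)/(-35 - 8*Z))*Z) + Z = (Z² + Z*(106 + 24*Z)/(-35 - 8*Z)) + Z = Z + Z² + Z*(106 + 24*Z)/(-35 - 8*Z))
(2 + 44)*G(-12) = (2 + 44)*(-12*(-71 + 8*(-12)² + 19*(-12))/(35 + 8*(-12))) = 46*(-12*(-71 + 8*144 - 228)/(35 - 96)) = 46*(-12*(-71 + 1152 - 228)/(-61)) = 46*(-12*(-1/61)*853) = 46*(10236/61) = 470856/61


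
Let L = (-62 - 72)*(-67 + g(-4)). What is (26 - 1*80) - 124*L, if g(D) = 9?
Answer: -963782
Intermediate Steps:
L = 7772 (L = (-62 - 72)*(-67 + 9) = -134*(-58) = 7772)
(26 - 1*80) - 124*L = (26 - 1*80) - 124*7772 = (26 - 80) - 963728 = -54 - 963728 = -963782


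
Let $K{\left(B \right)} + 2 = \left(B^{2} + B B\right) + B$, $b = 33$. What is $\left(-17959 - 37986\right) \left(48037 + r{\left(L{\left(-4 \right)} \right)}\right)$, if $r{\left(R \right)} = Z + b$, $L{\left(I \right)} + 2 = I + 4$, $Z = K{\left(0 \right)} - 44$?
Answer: $-2686702680$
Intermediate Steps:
$K{\left(B \right)} = -2 + B + 2 B^{2}$ ($K{\left(B \right)} = -2 + \left(\left(B^{2} + B B\right) + B\right) = -2 + \left(\left(B^{2} + B^{2}\right) + B\right) = -2 + \left(2 B^{2} + B\right) = -2 + \left(B + 2 B^{2}\right) = -2 + B + 2 B^{2}$)
$Z = -46$ ($Z = \left(-2 + 0 + 2 \cdot 0^{2}\right) - 44 = \left(-2 + 0 + 2 \cdot 0\right) - 44 = \left(-2 + 0 + 0\right) - 44 = -2 - 44 = -46$)
$L{\left(I \right)} = 2 + I$ ($L{\left(I \right)} = -2 + \left(I + 4\right) = -2 + \left(4 + I\right) = 2 + I$)
$r{\left(R \right)} = -13$ ($r{\left(R \right)} = -46 + 33 = -13$)
$\left(-17959 - 37986\right) \left(48037 + r{\left(L{\left(-4 \right)} \right)}\right) = \left(-17959 - 37986\right) \left(48037 - 13\right) = \left(-55945\right) 48024 = -2686702680$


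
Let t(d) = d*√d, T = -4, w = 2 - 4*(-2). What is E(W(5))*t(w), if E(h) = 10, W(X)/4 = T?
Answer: 100*√10 ≈ 316.23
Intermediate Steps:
w = 10 (w = 2 + 8 = 10)
W(X) = -16 (W(X) = 4*(-4) = -16)
t(d) = d^(3/2)
E(W(5))*t(w) = 10*10^(3/2) = 10*(10*√10) = 100*√10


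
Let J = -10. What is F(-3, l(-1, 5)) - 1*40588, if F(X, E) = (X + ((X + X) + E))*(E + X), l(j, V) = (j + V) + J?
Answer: -40453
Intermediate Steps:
l(j, V) = -10 + V + j (l(j, V) = (j + V) - 10 = (V + j) - 10 = -10 + V + j)
F(X, E) = (E + X)*(E + 3*X) (F(X, E) = (X + (2*X + E))*(E + X) = (X + (E + 2*X))*(E + X) = (E + 3*X)*(E + X) = (E + X)*(E + 3*X))
F(-3, l(-1, 5)) - 1*40588 = ((-10 + 5 - 1)**2 + 3*(-3)**2 + 4*(-10 + 5 - 1)*(-3)) - 1*40588 = ((-6)**2 + 3*9 + 4*(-6)*(-3)) - 40588 = (36 + 27 + 72) - 40588 = 135 - 40588 = -40453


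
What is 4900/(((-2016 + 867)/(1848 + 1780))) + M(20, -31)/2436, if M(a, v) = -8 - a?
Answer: -515539183/33321 ≈ -15472.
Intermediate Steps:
4900/(((-2016 + 867)/(1848 + 1780))) + M(20, -31)/2436 = 4900/(((-2016 + 867)/(1848 + 1780))) + (-8 - 1*20)/2436 = 4900/((-1149/3628)) + (-8 - 20)*(1/2436) = 4900/((-1149*1/3628)) - 28*1/2436 = 4900/(-1149/3628) - 1/87 = 4900*(-3628/1149) - 1/87 = -17777200/1149 - 1/87 = -515539183/33321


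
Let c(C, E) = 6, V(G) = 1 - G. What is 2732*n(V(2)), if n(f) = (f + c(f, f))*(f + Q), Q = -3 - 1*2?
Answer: -81960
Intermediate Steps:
Q = -5 (Q = -3 - 2 = -5)
n(f) = (-5 + f)*(6 + f) (n(f) = (f + 6)*(f - 5) = (6 + f)*(-5 + f) = (-5 + f)*(6 + f))
2732*n(V(2)) = 2732*(-30 + (1 - 1*2) + (1 - 1*2)**2) = 2732*(-30 + (1 - 2) + (1 - 2)**2) = 2732*(-30 - 1 + (-1)**2) = 2732*(-30 - 1 + 1) = 2732*(-30) = -81960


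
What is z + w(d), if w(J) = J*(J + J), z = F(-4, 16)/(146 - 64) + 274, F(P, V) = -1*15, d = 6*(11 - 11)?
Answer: 22453/82 ≈ 273.82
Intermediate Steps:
d = 0 (d = 6*0 = 0)
F(P, V) = -15
z = 22453/82 (z = -15/(146 - 64) + 274 = -15/82 + 274 = 22453/82 ≈ 273.82)
w(J) = 2*J² (w(J) = J*(2*J) = 2*J²)
z + w(d) = 22453/82 + 2*0² = 22453/82 + 2*0 = 22453/82 + 0 = 22453/82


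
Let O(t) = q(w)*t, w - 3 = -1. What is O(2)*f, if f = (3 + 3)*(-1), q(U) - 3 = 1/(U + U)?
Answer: -39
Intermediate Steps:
w = 2 (w = 3 - 1 = 2)
q(U) = 3 + 1/(2*U) (q(U) = 3 + 1/(U + U) = 3 + 1/(2*U))
O(t) = 13*t/4 (O(t) = (3 + (½)/2)*t = (3 + (½)*(½))*t = (3 + ¼)*t = 13*t/4)
f = -6 (f = 6*(-1) = -6)
O(2)*f = ((13/4)*2)*(-6) = (13/2)*(-6) = -39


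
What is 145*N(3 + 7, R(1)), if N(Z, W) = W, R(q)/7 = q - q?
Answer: 0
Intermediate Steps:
R(q) = 0 (R(q) = 7*(q - q) = 7*0 = 0)
145*N(3 + 7, R(1)) = 145*0 = 0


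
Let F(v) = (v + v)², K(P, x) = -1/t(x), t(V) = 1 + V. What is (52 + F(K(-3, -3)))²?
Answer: 2809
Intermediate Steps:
K(P, x) = -1/(1 + x)
F(v) = 4*v² (F(v) = (2*v)² = 4*v²)
(52 + F(K(-3, -3)))² = (52 + 4*(-1/(1 - 3))²)² = (52 + 4*(-1/(-2))²)² = (52 + 4*(-1*(-½))²)² = (52 + 4*(½)²)² = (52 + 4*(¼))² = (52 + 1)² = 53² = 2809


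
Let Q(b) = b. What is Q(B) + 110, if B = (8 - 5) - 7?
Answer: 106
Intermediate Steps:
B = -4 (B = 3 - 7 = -4)
Q(B) + 110 = -4 + 110 = 106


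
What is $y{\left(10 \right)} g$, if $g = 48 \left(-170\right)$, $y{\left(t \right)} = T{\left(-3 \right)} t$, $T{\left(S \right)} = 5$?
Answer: $-408000$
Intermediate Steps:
$y{\left(t \right)} = 5 t$
$g = -8160$
$y{\left(10 \right)} g = 5 \cdot 10 \left(-8160\right) = 50 \left(-8160\right) = -408000$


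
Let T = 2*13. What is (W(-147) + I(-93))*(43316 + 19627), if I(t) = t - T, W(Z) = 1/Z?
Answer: -367041614/49 ≈ -7.4906e+6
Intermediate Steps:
T = 26
I(t) = -26 + t (I(t) = t - 1*26 = t - 26 = -26 + t)
(W(-147) + I(-93))*(43316 + 19627) = (1/(-147) + (-26 - 93))*(43316 + 19627) = (-1/147 - 119)*62943 = -17494/147*62943 = -367041614/49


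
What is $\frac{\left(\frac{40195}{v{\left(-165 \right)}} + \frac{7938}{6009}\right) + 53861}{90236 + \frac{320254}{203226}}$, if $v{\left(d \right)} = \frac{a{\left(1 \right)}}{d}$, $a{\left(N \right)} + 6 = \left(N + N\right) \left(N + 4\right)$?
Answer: $- \frac{1306001568595317}{73464518089540} \approx -17.777$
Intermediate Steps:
$a{\left(N \right)} = -6 + 2 N \left(4 + N\right)$ ($a{\left(N \right)} = -6 + \left(N + N\right) \left(N + 4\right) = -6 + 2 N \left(4 + N\right)$)
$v{\left(d \right)} = \frac{4}{d}$ ($v{\left(d \right)} = \frac{-6 + 2 \cdot 1^{2} + 8 \cdot 1}{d} = \frac{-6 + 2 \cdot 1 + 8}{d} = \frac{-6 + 2 + 8}{d} = \frac{4}{d}$)
$\frac{\left(\frac{40195}{v{\left(-165 \right)}} + \frac{7938}{6009}\right) + 53861}{90236 + \frac{320254}{203226}} = \frac{\left(\frac{40195}{4 \frac{1}{-165}} + \frac{7938}{6009}\right) + 53861}{90236 + \frac{320254}{203226}} = \frac{\left(\frac{40195}{4 \left(- \frac{1}{165}\right)} + 7938 \cdot \frac{1}{6009}\right) + 53861}{90236 + 320254 \cdot \frac{1}{203226}} = \frac{\left(\frac{40195}{- \frac{4}{165}} + \frac{2646}{2003}\right) + 53861}{90236 + \frac{160127}{101613}} = \frac{\left(40195 \left(- \frac{165}{4}\right) + \frac{2646}{2003}\right) + 53861}{\frac{9169310795}{101613}} = \left(\left(- \frac{6632175}{4} + \frac{2646}{2003}\right) + 53861\right) \frac{101613}{9169310795} = \left(- \frac{13284235941}{8012} + 53861\right) \frac{101613}{9169310795} = \left(- \frac{12852701609}{8012}\right) \frac{101613}{9169310795} = - \frac{1306001568595317}{73464518089540}$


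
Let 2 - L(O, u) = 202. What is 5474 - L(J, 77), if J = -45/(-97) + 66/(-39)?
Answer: 5674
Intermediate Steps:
J = -1549/1261 (J = -45*(-1/97) + 66*(-1/39) = 45/97 - 22/13 = -1549/1261 ≈ -1.2284)
L(O, u) = -200 (L(O, u) = 2 - 1*202 = 2 - 202 = -200)
5474 - L(J, 77) = 5474 - 1*(-200) = 5474 + 200 = 5674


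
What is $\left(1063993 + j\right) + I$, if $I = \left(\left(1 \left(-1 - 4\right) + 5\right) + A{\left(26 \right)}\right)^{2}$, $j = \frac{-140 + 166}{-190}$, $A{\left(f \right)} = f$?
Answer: $\frac{101143542}{95} \approx 1.0647 \cdot 10^{6}$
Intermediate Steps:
$j = - \frac{13}{95}$ ($j = 26 \left(- \frac{1}{190}\right) = - \frac{13}{95} \approx -0.13684$)
$I = 676$ ($I = \left(\left(1 \left(-1 - 4\right) + 5\right) + 26\right)^{2} = \left(\left(1 \left(-5\right) + 5\right) + 26\right)^{2} = \left(\left(-5 + 5\right) + 26\right)^{2} = \left(0 + 26\right)^{2} = 26^{2} = 676$)
$\left(1063993 + j\right) + I = \left(1063993 - \frac{13}{95}\right) + 676 = \frac{101079322}{95} + 676 = \frac{101143542}{95}$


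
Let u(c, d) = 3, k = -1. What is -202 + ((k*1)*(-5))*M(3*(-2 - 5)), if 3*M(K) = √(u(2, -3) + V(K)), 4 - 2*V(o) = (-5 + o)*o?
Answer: -202 + 10*I*√67/3 ≈ -202.0 + 27.285*I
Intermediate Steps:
V(o) = 2 - o*(-5 + o)/2 (V(o) = 2 - (-5 + o)*o/2 = 2 - o*(-5 + o)/2)
M(K) = √(5 - K²/2 + 5*K/2)/3 (M(K) = √(3 + (2 - K²/2 + 5*K/2))/3 = √(5 - K²/2 + 5*K/2)/3)
-202 + ((k*1)*(-5))*M(3*(-2 - 5)) = -202 + (-1*1*(-5))*(√(20 - 2*9*(-2 - 5)² + 10*(3*(-2 - 5)))/6) = -202 + (-1*(-5))*(√(20 - 2*(3*(-7))² + 10*(3*(-7)))/6) = -202 + 5*(√(20 - 2*(-21)² + 10*(-21))/6) = -202 + 5*(√(20 - 2*441 - 210)/6) = -202 + 5*(√(20 - 882 - 210)/6) = -202 + 5*(√(-1072)/6) = -202 + 5*((4*I*√67)/6) = -202 + 5*(2*I*√67/3) = -202 + 10*I*√67/3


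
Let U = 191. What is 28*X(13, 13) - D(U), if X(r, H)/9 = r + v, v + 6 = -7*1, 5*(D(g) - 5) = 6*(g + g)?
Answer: -2317/5 ≈ -463.40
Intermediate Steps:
D(g) = 5 + 12*g/5 (D(g) = 5 + (6*(g + g))/5 = 5 + (6*(2*g))/5 = 5 + (12*g)/5 = 5 + 12*g/5)
v = -13 (v = -6 - 7*1 = -6 - 7 = -13)
X(r, H) = -117 + 9*r (X(r, H) = 9*(r - 13) = 9*(-13 + r) = -117 + 9*r)
28*X(13, 13) - D(U) = 28*(-117 + 9*13) - (5 + (12/5)*191) = 28*(-117 + 117) - (5 + 2292/5) = 28*0 - 1*2317/5 = 0 - 2317/5 = -2317/5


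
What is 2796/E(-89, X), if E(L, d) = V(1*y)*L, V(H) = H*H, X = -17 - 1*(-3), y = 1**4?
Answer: -2796/89 ≈ -31.416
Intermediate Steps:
y = 1
X = -14 (X = -17 + 3 = -14)
V(H) = H**2
E(L, d) = L (E(L, d) = (1*1)**2*L = 1**2*L = 1*L = L)
2796/E(-89, X) = 2796/(-89) = 2796*(-1/89) = -2796/89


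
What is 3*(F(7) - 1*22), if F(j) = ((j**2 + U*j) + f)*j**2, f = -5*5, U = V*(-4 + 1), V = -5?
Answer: 18897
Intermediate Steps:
U = 15 (U = -5*(-4 + 1) = -5*(-3) = 15)
f = -25
F(j) = j**2*(-25 + j**2 + 15*j) (F(j) = ((j**2 + 15*j) - 25)*j**2 = (-25 + j**2 + 15*j)*j**2 = j**2*(-25 + j**2 + 15*j))
3*(F(7) - 1*22) = 3*(7**2*(-25 + 7**2 + 15*7) - 1*22) = 3*(49*(-25 + 49 + 105) - 22) = 3*(49*129 - 22) = 3*(6321 - 22) = 3*6299 = 18897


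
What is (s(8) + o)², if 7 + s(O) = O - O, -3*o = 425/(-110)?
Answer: 142129/4356 ≈ 32.628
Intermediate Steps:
o = 85/66 (o = -425/(3*(-110)) = -425*(-1)/(3*110) = -⅓*(-85/22) = 85/66 ≈ 1.2879)
s(O) = -7 (s(O) = -7 + (O - O) = -7 + 0 = -7)
(s(8) + o)² = (-7 + 85/66)² = (-377/66)² = 142129/4356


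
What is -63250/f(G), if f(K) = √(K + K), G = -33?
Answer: 2875*I*√66/3 ≈ 7785.5*I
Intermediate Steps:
f(K) = √2*√K (f(K) = √(2*K) = √2*√K)
-63250/f(G) = -63250*(-I*√66/66) = -(-2875)*I*√66/3 = 2875*I*√66/3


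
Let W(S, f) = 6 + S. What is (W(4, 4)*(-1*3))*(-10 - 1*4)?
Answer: 420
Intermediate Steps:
(W(4, 4)*(-1*3))*(-10 - 1*4) = ((6 + 4)*(-1*3))*(-10 - 1*4) = (10*(-3))*(-10 - 4) = -30*(-14) = 420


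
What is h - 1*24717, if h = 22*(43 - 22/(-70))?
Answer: -831743/35 ≈ -23764.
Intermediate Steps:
h = 33352/35 (h = 22*(43 - 22*(-1/70)) = 22*(43 + 11/35) = 22*(1516/35) = 33352/35 ≈ 952.91)
h - 1*24717 = 33352/35 - 1*24717 = 33352/35 - 24717 = -831743/35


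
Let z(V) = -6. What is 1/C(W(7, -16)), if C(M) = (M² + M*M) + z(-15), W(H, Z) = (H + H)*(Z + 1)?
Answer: 1/88194 ≈ 1.1339e-5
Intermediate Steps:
W(H, Z) = 2*H*(1 + Z) (W(H, Z) = (2*H)*(1 + Z) = 2*H*(1 + Z))
C(M) = -6 + 2*M² (C(M) = (M² + M*M) - 6 = (M² + M²) - 6 = 2*M² - 6 = -6 + 2*M²)
1/C(W(7, -16)) = 1/(-6 + 2*(2*7*(1 - 16))²) = 1/(-6 + 2*(2*7*(-15))²) = 1/(-6 + 2*(-210)²) = 1/(-6 + 2*44100) = 1/(-6 + 88200) = 1/88194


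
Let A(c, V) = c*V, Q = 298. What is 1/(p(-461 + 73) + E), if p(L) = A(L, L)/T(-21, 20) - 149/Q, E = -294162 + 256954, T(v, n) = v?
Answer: -42/1863845 ≈ -2.2534e-5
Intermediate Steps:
A(c, V) = V*c
E = -37208
p(L) = -1/2 - L**2/21 (p(L) = (L*L)/(-21) - 149/298 = L**2*(-1/21) - 149*1/298 = -L**2/21 - 1/2 = -1/2 - L**2/21)
1/(p(-461 + 73) + E) = 1/((-1/2 - (-461 + 73)**2/21) - 37208) = 1/((-1/2 - 1/21*(-388)**2) - 37208) = 1/((-1/2 - 1/21*150544) - 37208) = 1/((-1/2 - 150544/21) - 37208) = 1/(-301109/42 - 37208) = 1/(-1863845/42) = -42/1863845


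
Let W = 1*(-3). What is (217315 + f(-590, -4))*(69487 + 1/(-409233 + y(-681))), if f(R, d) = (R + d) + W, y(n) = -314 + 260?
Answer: 6163487176189424/409287 ≈ 1.5059e+10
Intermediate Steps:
y(n) = -54
W = -3
f(R, d) = -3 + R + d (f(R, d) = (R + d) - 3 = -3 + R + d)
(217315 + f(-590, -4))*(69487 + 1/(-409233 + y(-681))) = (217315 + (-3 - 590 - 4))*(69487 + 1/(-409233 - 54)) = (217315 - 597)*(69487 + 1/(-409287)) = 216718*(69487 - 1/409287) = 216718*(28440125768/409287) = 6163487176189424/409287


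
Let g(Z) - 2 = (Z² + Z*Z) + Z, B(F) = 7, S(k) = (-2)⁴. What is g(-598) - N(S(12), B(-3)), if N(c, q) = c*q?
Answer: 714500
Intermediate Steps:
S(k) = 16
g(Z) = 2 + Z + 2*Z² (g(Z) = 2 + ((Z² + Z*Z) + Z) = 2 + ((Z² + Z²) + Z) = 2 + (2*Z² + Z) = 2 + (Z + 2*Z²) = 2 + Z + 2*Z²)
g(-598) - N(S(12), B(-3)) = (2 - 598 + 2*(-598)²) - 16*7 = (2 - 598 + 2*357604) - 1*112 = (2 - 598 + 715208) - 112 = 714612 - 112 = 714500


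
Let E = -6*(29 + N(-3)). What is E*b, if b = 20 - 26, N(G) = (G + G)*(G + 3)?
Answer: 1044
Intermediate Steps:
N(G) = 2*G*(3 + G) (N(G) = (2*G)*(3 + G) = 2*G*(3 + G))
b = -6
E = -174 (E = -6*(29 + 2*(-3)*(3 - 3)) = -6*(29 + 2*(-3)*0) = -6*(29 + 0) = -6*29 = -174)
E*b = -174*(-6) = 1044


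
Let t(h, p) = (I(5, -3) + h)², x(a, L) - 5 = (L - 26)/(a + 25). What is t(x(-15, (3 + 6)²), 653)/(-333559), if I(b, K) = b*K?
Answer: -81/1334236 ≈ -6.0709e-5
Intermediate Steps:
x(a, L) = 5 + (-26 + L)/(25 + a) (x(a, L) = 5 + (L - 26)/(a + 25) = 5 + (-26 + L)/(25 + a))
I(b, K) = K*b
t(h, p) = (-15 + h)² (t(h, p) = (-3*5 + h)² = (-15 + h)²)
t(x(-15, (3 + 6)²), 653)/(-333559) = (-15 + (99 + (3 + 6)² + 5*(-15))/(25 - 15))²/(-333559) = (-15 + (99 + 9² - 75)/10)²*(-1/333559) = (-15 + (99 + 81 - 75)/10)²*(-1/333559) = (-15 + (⅒)*105)²*(-1/333559) = (-15 + 21/2)²*(-1/333559) = (-9/2)²*(-1/333559) = (81/4)*(-1/333559) = -81/1334236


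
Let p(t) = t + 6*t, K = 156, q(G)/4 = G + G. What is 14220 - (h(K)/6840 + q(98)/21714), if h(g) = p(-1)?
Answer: 50285777539/3536280 ≈ 14220.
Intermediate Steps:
q(G) = 8*G (q(G) = 4*(G + G) = 4*(2*G) = 8*G)
p(t) = 7*t
h(g) = -7 (h(g) = 7*(-1) = -7)
14220 - (h(K)/6840 + q(98)/21714) = 14220 - (-7/6840 + (8*98)/21714) = 14220 - (-7*1/6840 + 784*(1/21714)) = 14220 - (-7/6840 + 56/1551) = 14220 - 1*124061/3536280 = 14220 - 124061/3536280 = 50285777539/3536280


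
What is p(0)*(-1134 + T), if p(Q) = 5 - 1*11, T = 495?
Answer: 3834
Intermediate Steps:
p(Q) = -6 (p(Q) = 5 - 11 = -6)
p(0)*(-1134 + T) = -6*(-1134 + 495) = -6*(-639) = 3834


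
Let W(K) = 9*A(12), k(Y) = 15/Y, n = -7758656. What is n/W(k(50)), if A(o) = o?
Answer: -1939664/27 ≈ -71839.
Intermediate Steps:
W(K) = 108 (W(K) = 9*12 = 108)
n/W(k(50)) = -7758656/108 = -7758656*1/108 = -1939664/27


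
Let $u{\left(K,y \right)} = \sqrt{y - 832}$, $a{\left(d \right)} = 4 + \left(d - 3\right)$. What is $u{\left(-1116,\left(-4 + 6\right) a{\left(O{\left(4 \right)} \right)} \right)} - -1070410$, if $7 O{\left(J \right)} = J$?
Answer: $1070410 + \frac{i \sqrt{40614}}{7} \approx 1.0704 \cdot 10^{6} + 28.79 i$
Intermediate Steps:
$O{\left(J \right)} = \frac{J}{7}$
$a{\left(d \right)} = 1 + d$ ($a{\left(d \right)} = 4 + \left(-3 + d\right) = 1 + d$)
$u{\left(K,y \right)} = \sqrt{-832 + y}$
$u{\left(-1116,\left(-4 + 6\right) a{\left(O{\left(4 \right)} \right)} \right)} - -1070410 = \sqrt{-832 + \left(-4 + 6\right) \left(1 + \frac{1}{7} \cdot 4\right)} - -1070410 = \sqrt{-832 + 2 \left(1 + \frac{4}{7}\right)} + 1070410 = \sqrt{-832 + 2 \cdot \frac{11}{7}} + 1070410 = \sqrt{-832 + \frac{22}{7}} + 1070410 = \sqrt{- \frac{5802}{7}} + 1070410 = \frac{i \sqrt{40614}}{7} + 1070410 = 1070410 + \frac{i \sqrt{40614}}{7}$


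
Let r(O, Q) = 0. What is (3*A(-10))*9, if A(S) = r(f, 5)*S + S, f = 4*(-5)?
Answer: -270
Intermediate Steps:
f = -20
A(S) = S (A(S) = 0*S + S = 0 + S = S)
(3*A(-10))*9 = (3*(-10))*9 = -30*9 = -270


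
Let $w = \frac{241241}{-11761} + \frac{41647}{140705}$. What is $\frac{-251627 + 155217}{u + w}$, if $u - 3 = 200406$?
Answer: $- \frac{159542305397050}{331609673081007} \approx -0.48111$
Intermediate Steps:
$w = - \frac{33454004538}{1654831505}$ ($w = 241241 \left(- \frac{1}{11761}\right) + 41647 \cdot \frac{1}{140705} = - \frac{241241}{11761} + \frac{41647}{140705} = - \frac{33454004538}{1654831505} \approx -20.216$)
$u = 200409$ ($u = 3 + 200406 = 200409$)
$\frac{-251627 + 155217}{u + w} = \frac{-251627 + 155217}{200409 - \frac{33454004538}{1654831505}} = - \frac{96410}{\frac{331609673081007}{1654831505}} = \left(-96410\right) \frac{1654831505}{331609673081007} = - \frac{159542305397050}{331609673081007}$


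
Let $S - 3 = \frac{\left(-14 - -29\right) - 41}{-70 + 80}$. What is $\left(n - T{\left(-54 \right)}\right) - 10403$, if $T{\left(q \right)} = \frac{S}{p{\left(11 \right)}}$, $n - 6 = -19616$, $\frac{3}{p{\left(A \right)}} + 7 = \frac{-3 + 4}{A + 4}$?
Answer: $- \frac{6752717}{225} \approx -30012.0$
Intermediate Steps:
$p{\left(A \right)} = \frac{3}{-7 + \frac{1}{4 + A}}$ ($p{\left(A \right)} = \frac{3}{-7 + \frac{-3 + 4}{A + 4}} = \frac{3}{-7 + 1 \frac{1}{4 + A}} = \frac{3}{-7 + \frac{1}{4 + A}}$)
$S = \frac{2}{5}$ ($S = 3 + \frac{\left(-14 - -29\right) - 41}{-70 + 80} = 3 + \frac{\left(-14 + 29\right) - 41}{10} = 3 + \left(15 - 41\right) \frac{1}{10} = 3 - \frac{13}{5} = \frac{2}{5} \approx 0.4$)
$n = -19610$ ($n = 6 - 19616 = -19610$)
$T{\left(q \right)} = - \frac{208}{225}$ ($T{\left(q \right)} = \frac{2}{5 \frac{3 \left(-4 - 11\right)}{27 + 7 \cdot 11}} = \frac{2}{5 \frac{3 \left(-4 - 11\right)}{27 + 77}} = \frac{2}{5 \cdot 3 \cdot \frac{1}{104} \left(-15\right)} = \frac{2}{5 \left(- \frac{45}{104}\right)} = \frac{2}{5} \left(- \frac{104}{45}\right) = - \frac{208}{225}$)
$\left(n - T{\left(-54 \right)}\right) - 10403 = \left(-19610 - - \frac{208}{225}\right) - 10403 = \left(-19610 + \frac{208}{225}\right) - 10403 = - \frac{4412042}{225} - 10403 = - \frac{6752717}{225}$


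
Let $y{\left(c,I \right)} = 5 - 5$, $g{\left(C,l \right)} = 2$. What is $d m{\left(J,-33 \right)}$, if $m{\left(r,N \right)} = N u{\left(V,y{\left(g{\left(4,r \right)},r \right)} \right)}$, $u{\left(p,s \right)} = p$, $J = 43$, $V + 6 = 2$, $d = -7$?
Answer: $-924$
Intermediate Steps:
$V = -4$ ($V = -6 + 2 = -4$)
$y{\left(c,I \right)} = 0$ ($y{\left(c,I \right)} = 5 - 5 = 0$)
$m{\left(r,N \right)} = - 4 N$ ($m{\left(r,N \right)} = N \left(-4\right) = - 4 N$)
$d m{\left(J,-33 \right)} = - 7 \left(\left(-4\right) \left(-33\right)\right) = \left(-7\right) 132 = -924$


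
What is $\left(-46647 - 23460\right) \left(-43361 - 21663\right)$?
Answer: $4558637568$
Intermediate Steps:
$\left(-46647 - 23460\right) \left(-43361 - 21663\right) = \left(-46647 - 23460\right) \left(-65024\right) = \left(-70107\right) \left(-65024\right) = 4558637568$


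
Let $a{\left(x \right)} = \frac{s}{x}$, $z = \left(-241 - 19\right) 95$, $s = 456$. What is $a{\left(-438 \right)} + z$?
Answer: $- \frac{1803176}{73} \approx -24701.0$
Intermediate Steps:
$z = -24700$ ($z = \left(-241 - 19\right) 95 = \left(-260\right) 95 = -24700$)
$a{\left(x \right)} = \frac{456}{x}$
$a{\left(-438 \right)} + z = \frac{456}{-438} - 24700 = 456 \left(- \frac{1}{438}\right) - 24700 = - \frac{76}{73} - 24700 = - \frac{1803176}{73}$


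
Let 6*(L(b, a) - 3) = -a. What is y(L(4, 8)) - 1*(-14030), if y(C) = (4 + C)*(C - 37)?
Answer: 124468/9 ≈ 13830.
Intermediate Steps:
L(b, a) = 3 - a/6 (L(b, a) = 3 + (-a)/6 = 3 - a/6)
y(C) = (-37 + C)*(4 + C) (y(C) = (4 + C)*(-37 + C) = (-37 + C)*(4 + C))
y(L(4, 8)) - 1*(-14030) = (-148 + (3 - ⅙*8)² - 33*(3 - ⅙*8)) - 1*(-14030) = (-148 + (3 - 4/3)² - 33*(3 - 4/3)) + 14030 = (-148 + (5/3)² - 33*5/3) + 14030 = (-148 + 25/9 - 55) + 14030 = -1802/9 + 14030 = 124468/9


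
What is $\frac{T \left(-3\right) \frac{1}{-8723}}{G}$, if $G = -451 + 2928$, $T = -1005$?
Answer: $- \frac{3015}{21606871} \approx -0.00013954$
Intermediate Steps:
$G = 2477$
$\frac{T \left(-3\right) \frac{1}{-8723}}{G} = \frac{\left(-1005\right) \left(-3\right) \frac{1}{-8723}}{2477} = 3015 \left(- \frac{1}{8723}\right) \frac{1}{2477} = \left(- \frac{3015}{8723}\right) \frac{1}{2477} = - \frac{3015}{21606871}$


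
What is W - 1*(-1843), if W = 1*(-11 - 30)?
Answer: 1802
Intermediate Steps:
W = -41 (W = 1*(-41) = -41)
W - 1*(-1843) = -41 - 1*(-1843) = -41 + 1843 = 1802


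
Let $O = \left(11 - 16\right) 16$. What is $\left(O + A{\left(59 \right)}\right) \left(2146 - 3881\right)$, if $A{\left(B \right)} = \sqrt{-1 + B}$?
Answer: $138800 - 1735 \sqrt{58} \approx 1.2559 \cdot 10^{5}$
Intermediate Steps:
$O = -80$ ($O = \left(-5\right) 16 = -80$)
$\left(O + A{\left(59 \right)}\right) \left(2146 - 3881\right) = \left(-80 + \sqrt{-1 + 59}\right) \left(2146 - 3881\right) = \left(-80 + \sqrt{58}\right) \left(2146 - 3881\right) = \left(-80 + \sqrt{58}\right) \left(-1735\right) = 138800 - 1735 \sqrt{58}$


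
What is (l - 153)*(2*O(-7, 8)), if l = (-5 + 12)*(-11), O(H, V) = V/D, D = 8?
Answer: -460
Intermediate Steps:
O(H, V) = V/8
l = -77 (l = 7*(-11) = -77)
(l - 153)*(2*O(-7, 8)) = (-77 - 153)*(2*((⅛)*8)) = -460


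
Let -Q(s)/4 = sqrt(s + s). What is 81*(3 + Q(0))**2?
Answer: 729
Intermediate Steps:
Q(s) = -4*sqrt(2)*sqrt(s) (Q(s) = -4*sqrt(s + s) = -4*sqrt(2)*sqrt(s))
81*(3 + Q(0))**2 = 81*(3 - 4*sqrt(2)*sqrt(0))**2 = 81*(3 - 4*sqrt(2)*0)**2 = 81*(3 + 0)**2 = 81*3**2 = 81*9 = 729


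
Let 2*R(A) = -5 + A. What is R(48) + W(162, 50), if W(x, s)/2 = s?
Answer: 243/2 ≈ 121.50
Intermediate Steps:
W(x, s) = 2*s
R(A) = -5/2 + A/2 (R(A) = (-5 + A)/2 = -5/2 + A/2)
R(48) + W(162, 50) = (-5/2 + (½)*48) + 2*50 = (-5/2 + 24) + 100 = 43/2 + 100 = 243/2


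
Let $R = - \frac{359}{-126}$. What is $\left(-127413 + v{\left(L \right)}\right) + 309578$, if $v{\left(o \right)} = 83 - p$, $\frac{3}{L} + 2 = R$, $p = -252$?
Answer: $182500$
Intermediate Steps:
$R = \frac{359}{126}$ ($R = \left(-359\right) \left(- \frac{1}{126}\right) = \frac{359}{126} \approx 2.8492$)
$L = \frac{378}{107}$ ($L = \frac{3}{-2 + \frac{359}{126}} = \frac{3}{\frac{107}{126}} = 3 \cdot \frac{126}{107} = \frac{378}{107} \approx 3.5327$)
$v{\left(o \right)} = 335$ ($v{\left(o \right)} = 83 - -252 = 83 + 252 = 335$)
$\left(-127413 + v{\left(L \right)}\right) + 309578 = \left(-127413 + 335\right) + 309578 = -127078 + 309578 = 182500$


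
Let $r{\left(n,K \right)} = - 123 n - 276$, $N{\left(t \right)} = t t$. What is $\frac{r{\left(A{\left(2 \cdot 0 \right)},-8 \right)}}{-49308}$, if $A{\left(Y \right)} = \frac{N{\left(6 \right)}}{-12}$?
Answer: $- \frac{31}{16436} \approx -0.0018861$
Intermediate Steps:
$N{\left(t \right)} = t^{2}$
$A{\left(Y \right)} = -3$ ($A{\left(Y \right)} = \frac{6^{2}}{-12} = 36 \left(- \frac{1}{12}\right) = -3$)
$r{\left(n,K \right)} = -276 - 123 n$
$\frac{r{\left(A{\left(2 \cdot 0 \right)},-8 \right)}}{-49308} = \frac{-276 - -369}{-49308} = \left(-276 + 369\right) \left(- \frac{1}{49308}\right) = 93 \left(- \frac{1}{49308}\right) = - \frac{31}{16436}$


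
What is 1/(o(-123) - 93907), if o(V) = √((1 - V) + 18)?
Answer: -93907/8818524507 - √142/8818524507 ≈ -1.0650e-5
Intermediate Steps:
o(V) = √(19 - V)
1/(o(-123) - 93907) = 1/(√(19 - 1*(-123)) - 93907) = 1/(√(19 + 123) - 93907) = 1/(√142 - 93907) = 1/(-93907 + √142)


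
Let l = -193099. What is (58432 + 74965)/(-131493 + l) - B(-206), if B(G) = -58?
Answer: 18692939/324592 ≈ 57.589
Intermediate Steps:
(58432 + 74965)/(-131493 + l) - B(-206) = (58432 + 74965)/(-131493 - 193099) - 1*(-58) = 133397/(-324592) + 58 = 133397*(-1/324592) + 58 = -133397/324592 + 58 = 18692939/324592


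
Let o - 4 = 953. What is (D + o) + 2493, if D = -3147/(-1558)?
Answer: 5378247/1558 ≈ 3452.0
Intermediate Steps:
D = 3147/1558 (D = -3147*(-1/1558) = 3147/1558 ≈ 2.0199)
o = 957 (o = 4 + 953 = 957)
(D + o) + 2493 = (3147/1558 + 957) + 2493 = 1494153/1558 + 2493 = 5378247/1558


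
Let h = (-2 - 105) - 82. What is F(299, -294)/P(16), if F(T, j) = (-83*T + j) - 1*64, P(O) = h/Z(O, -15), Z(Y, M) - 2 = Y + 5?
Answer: 579025/189 ≈ 3063.6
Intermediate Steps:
h = -189 (h = -107 - 82 = -189)
Z(Y, M) = 7 + Y (Z(Y, M) = 2 + (Y + 5) = 2 + (5 + Y) = 7 + Y)
P(O) = -189/(7 + O)
F(T, j) = -64 + j - 83*T (F(T, j) = (j - 83*T) - 64 = -64 + j - 83*T)
F(299, -294)/P(16) = (-64 - 294 - 83*299)/((-189/(7 + 16))) = (-64 - 294 - 24817)/((-189/23)) = -25175/((-189*1/23)) = -25175/(-189/23) = -25175*(-23/189) = 579025/189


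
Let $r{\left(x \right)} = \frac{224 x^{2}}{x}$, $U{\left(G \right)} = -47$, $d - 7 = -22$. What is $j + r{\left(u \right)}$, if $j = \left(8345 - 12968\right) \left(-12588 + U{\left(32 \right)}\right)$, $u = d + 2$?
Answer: $58408693$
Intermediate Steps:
$d = -15$ ($d = 7 - 22 = -15$)
$u = -13$ ($u = -15 + 2 = -13$)
$j = 58411605$ ($j = \left(8345 - 12968\right) \left(-12588 - 47\right) = \left(-4623\right) \left(-12635\right) = 58411605$)
$r{\left(x \right)} = 224 x$
$j + r{\left(u \right)} = 58411605 + 224 \left(-13\right) = 58411605 - 2912 = 58408693$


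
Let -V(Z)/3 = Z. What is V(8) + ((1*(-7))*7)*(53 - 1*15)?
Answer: -1886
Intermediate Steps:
V(Z) = -3*Z
V(8) + ((1*(-7))*7)*(53 - 1*15) = -3*8 + ((1*(-7))*7)*(53 - 1*15) = -24 + (-7*7)*(53 - 15) = -24 - 49*38 = -24 - 1862 = -1886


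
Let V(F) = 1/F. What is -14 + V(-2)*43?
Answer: -71/2 ≈ -35.500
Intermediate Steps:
-14 + V(-2)*43 = -14 + 43/(-2) = -14 - ½*43 = -14 - 43/2 = -71/2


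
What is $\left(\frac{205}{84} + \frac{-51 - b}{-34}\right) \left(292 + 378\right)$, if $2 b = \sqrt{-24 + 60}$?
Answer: $\frac{1927255}{714} \approx 2699.2$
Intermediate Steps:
$b = 3$ ($b = \frac{\sqrt{-24 + 60}}{2} = \frac{\sqrt{36}}{2} = \frac{1}{2} \cdot 6 = 3$)
$\left(\frac{205}{84} + \frac{-51 - b}{-34}\right) \left(292 + 378\right) = \left(\frac{205}{84} + \frac{-51 - 3}{-34}\right) \left(292 + 378\right) = \left(205 \cdot \frac{1}{84} + \left(-51 - 3\right) \left(- \frac{1}{34}\right)\right) 670 = \left(\frac{205}{84} - - \frac{27}{17}\right) 670 = \left(\frac{205}{84} + \frac{27}{17}\right) 670 = \frac{5753}{1428} \cdot 670 = \frac{1927255}{714}$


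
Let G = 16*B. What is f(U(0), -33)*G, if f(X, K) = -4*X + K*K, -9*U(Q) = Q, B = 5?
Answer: 87120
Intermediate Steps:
U(Q) = -Q/9
f(X, K) = K**2 - 4*X (f(X, K) = -4*X + K**2 = K**2 - 4*X)
G = 80 (G = 16*5 = 80)
f(U(0), -33)*G = ((-33)**2 - (-4)*0/9)*80 = (1089 - 4*0)*80 = (1089 + 0)*80 = 1089*80 = 87120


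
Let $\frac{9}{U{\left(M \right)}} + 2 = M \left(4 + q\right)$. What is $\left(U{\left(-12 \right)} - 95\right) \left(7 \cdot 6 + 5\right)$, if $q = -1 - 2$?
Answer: $- \frac{62933}{14} \approx -4495.2$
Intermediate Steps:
$q = -3$ ($q = -1 - 2 = -3$)
$U{\left(M \right)} = \frac{9}{-2 + M}$ ($U{\left(M \right)} = \frac{9}{-2 + M \left(4 - 3\right)} = \frac{9}{-2 + M 1} = \frac{9}{-2 + M}$)
$\left(U{\left(-12 \right)} - 95\right) \left(7 \cdot 6 + 5\right) = \left(\frac{9}{-2 - 12} - 95\right) \left(7 \cdot 6 + 5\right) = \left(\frac{9}{-14} - 95\right) \left(42 + 5\right) = \left(9 \left(- \frac{1}{14}\right) - 95\right) 47 = \left(- \frac{9}{14} - 95\right) 47 = \left(- \frac{1339}{14}\right) 47 = - \frac{62933}{14}$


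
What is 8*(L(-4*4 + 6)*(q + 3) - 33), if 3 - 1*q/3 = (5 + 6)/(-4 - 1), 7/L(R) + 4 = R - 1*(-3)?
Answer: -19728/55 ≈ -358.69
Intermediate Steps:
L(R) = 7/(-1 + R) (L(R) = 7/(-4 + (R - 1*(-3))) = 7/(-4 + (R + 3)) = 7/(-4 + (3 + R)) = 7/(-1 + R))
q = 78/5 (q = 9 - 3*(5 + 6)/(-4 - 1) = 9 - 33/(-5) = 9 - 33*(-1)/5 = 9 - 3*(-11/5) = 9 + 33/5 = 78/5 ≈ 15.600)
8*(L(-4*4 + 6)*(q + 3) - 33) = 8*((7/(-1 + (-4*4 + 6)))*(78/5 + 3) - 33) = 8*((7/(-1 + (-16 + 6)))*(93/5) - 33) = 8*((7/(-1 - 10))*(93/5) - 33) = 8*((7/(-11))*(93/5) - 33) = 8*((7*(-1/11))*(93/5) - 33) = 8*(-7/11*93/5 - 33) = 8*(-651/55 - 33) = 8*(-2466/55) = -19728/55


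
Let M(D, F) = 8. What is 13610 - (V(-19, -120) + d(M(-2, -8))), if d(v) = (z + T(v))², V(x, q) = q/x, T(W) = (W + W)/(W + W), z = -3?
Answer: 258394/19 ≈ 13600.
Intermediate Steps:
T(W) = 1 (T(W) = (2*W)/((2*W)) = (2*W)*(1/(2*W)) = 1)
d(v) = 4 (d(v) = (-3 + 1)² = (-2)² = 4)
13610 - (V(-19, -120) + d(M(-2, -8))) = 13610 - (-120/(-19) + 4) = 13610 - (-120*(-1/19) + 4) = 13610 - (120/19 + 4) = 13610 - 1*196/19 = 13610 - 196/19 = 258394/19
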